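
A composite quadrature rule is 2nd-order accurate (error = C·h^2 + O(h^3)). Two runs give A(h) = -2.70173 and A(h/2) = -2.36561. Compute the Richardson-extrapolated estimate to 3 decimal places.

-2.254

The leading error scales as h^2; refining by a factor of 2 reduces it by 2^2 = 4.
Extrapolated value = (4·A(h/2) − A(h)) / (4 − 1)
= (4·(-2.36561) − (-2.70173)) / 3
= -6.76071 / 3 = -2.25357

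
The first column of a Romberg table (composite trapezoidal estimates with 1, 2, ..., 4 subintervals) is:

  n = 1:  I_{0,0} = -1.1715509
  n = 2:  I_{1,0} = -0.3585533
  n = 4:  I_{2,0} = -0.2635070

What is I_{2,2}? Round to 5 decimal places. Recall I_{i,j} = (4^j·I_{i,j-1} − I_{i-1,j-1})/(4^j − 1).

Richardson extrapolation on the trapezoidal column (denominator 4−1=3):
I_{1,1} = -0.3585533 + (-0.3585533 − (-1.1715509))/3 = -0.0875541
I_{2,1} = (4·(-0.2635070) − (-0.3585533)) / 3 = -0.2318249
I_{2,2} = -0.2318249 + (-0.2318249 − (-0.0875541))/15 = -0.2414430

-0.24144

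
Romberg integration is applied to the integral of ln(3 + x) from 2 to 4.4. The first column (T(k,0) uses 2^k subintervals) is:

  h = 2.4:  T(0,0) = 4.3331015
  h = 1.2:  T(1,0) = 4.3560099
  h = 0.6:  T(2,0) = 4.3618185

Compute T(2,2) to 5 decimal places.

4.36376

Richardson extrapolation on the trapezoidal column (denominator 4−1=3):
T(1,1) = 4.3560099 + (4.3560099 − 4.3331015)/3 = 4.3636460
T(2,1) = 4.3618185 + (4.3618185 − 4.3560099)/3 = 4.3637547
T(2,2) = 4.3637547 + (4.3637547 − 4.3636460)/15 = 4.3637619
(Column j=1 coincides with Simpson's rule on the same nodes.)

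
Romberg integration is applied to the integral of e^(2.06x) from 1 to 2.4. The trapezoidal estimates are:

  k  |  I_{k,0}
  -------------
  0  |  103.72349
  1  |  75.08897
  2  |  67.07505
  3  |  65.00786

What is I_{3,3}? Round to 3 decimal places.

I_{1,1} = (4·75.08897 − 103.72349) / 3 = 65.54413
I_{2,1} = (4·67.07505 − 75.08897) / 3 = 64.40374
I_{3,1} = (4·65.00786 − 67.07505) / 3 = 64.31880
I_{2,2} = (16·64.40374 − 65.54413) / 15 = 64.32771
I_{3,2} = 64.31880 + (64.31880 − 64.40374)/15 = 64.31314
I_{3,3} = (64·64.31314 − 64.32771) / 63 = 64.31291

64.313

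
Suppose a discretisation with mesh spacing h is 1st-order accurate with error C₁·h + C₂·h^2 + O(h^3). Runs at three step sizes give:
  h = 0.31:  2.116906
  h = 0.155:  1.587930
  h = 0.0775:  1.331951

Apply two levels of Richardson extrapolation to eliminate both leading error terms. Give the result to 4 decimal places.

1.0816

First eliminate the h term (factor 2^1 = 2):
  B₁ = (2·1.587930 − 2.116906)/1 = 1.058954
  B₂ = (2·1.331951 − 1.587930)/1 = 1.075972
Then eliminate the h^2 term (factor 2^2 = 4):
  (4·1.075972 − 1.058954)/3 = 1.081645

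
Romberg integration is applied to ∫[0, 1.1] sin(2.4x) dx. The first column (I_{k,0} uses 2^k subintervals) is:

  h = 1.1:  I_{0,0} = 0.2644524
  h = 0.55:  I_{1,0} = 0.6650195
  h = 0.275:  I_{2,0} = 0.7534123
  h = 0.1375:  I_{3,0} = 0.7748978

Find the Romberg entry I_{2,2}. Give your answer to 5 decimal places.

0.78183

Richardson extrapolation on the trapezoidal column (denominator 4−1=3):
I_{1,1} = 0.6650195 + (0.6650195 − 0.2644524)/3 = 0.7985419
I_{2,1} = (4·0.7534123 − 0.6650195) / 3 = 0.7828766
I_{2,2} = (16·0.7828766 − 0.7985419) / 15 = 0.7818322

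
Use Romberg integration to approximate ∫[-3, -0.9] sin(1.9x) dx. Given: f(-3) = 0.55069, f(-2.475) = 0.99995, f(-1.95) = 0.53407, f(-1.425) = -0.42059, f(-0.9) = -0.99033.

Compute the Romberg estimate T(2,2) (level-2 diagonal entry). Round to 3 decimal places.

0.510

T(0,0) (trapezoid, 1 panel, h=2.1000): -0.46162
T(1,0) (trapezoid, 2 panels, h=1.0500): 0.32996
T(2,0) (trapezoid, 4 panels, h=0.5250): 0.46915
T(1,1) = 0.32996 + (0.32996 − (-0.46162))/3 = 0.59382
T(2,1) = 0.46915 + (0.46915 − 0.32996)/3 = 0.51555
T(2,2) = 0.51555 + (0.51555 − 0.59382)/15 = 0.51033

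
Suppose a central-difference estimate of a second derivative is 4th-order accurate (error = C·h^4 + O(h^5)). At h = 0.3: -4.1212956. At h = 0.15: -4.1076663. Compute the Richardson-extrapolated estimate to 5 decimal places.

The leading error scales as h^4; refining by a factor of 2 reduces it by 2^4 = 16.
Extrapolated value = (16·A(h/2) − A(h)) / (16 − 1)
= (16·(-4.1076663) − (-4.1212956)) / 15
= -61.6013652 / 15 = -4.1067577

-4.10676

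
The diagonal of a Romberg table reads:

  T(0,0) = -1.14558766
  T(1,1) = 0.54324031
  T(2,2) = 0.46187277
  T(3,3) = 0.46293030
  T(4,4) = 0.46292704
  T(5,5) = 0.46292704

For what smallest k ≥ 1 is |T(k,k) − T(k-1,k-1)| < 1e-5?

|T(1,1) − T(0,0)| = 1.68882797 ≥ 1e-5
|T(2,2) − T(1,1)| = 0.08136754 ≥ 1e-5
|T(3,3) − T(2,2)| = 0.00105753 ≥ 1e-5
|T(4,4) − T(3,3)| = 0.00000326 < 1e-5

k = 4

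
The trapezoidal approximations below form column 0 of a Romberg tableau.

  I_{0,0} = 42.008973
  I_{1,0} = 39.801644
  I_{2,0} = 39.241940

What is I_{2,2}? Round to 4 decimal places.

39.0547

Richardson extrapolation on the trapezoidal column (denominator 4−1=3):
I_{1,1} = (4·39.801644 − 42.008973) / 3 = 39.065868
I_{2,1} = 39.241940 + (39.241940 − 39.801644)/3 = 39.055372
I_{2,2} = (16·39.055372 − 39.065868) / 15 = 39.054672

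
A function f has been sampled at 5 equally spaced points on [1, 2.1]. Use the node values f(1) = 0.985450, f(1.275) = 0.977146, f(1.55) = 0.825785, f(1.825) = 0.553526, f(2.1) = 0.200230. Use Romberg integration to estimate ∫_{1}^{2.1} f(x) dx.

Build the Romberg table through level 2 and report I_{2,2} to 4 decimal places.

I_{0,0} (trapezoid, 1 panel, h=1.1000): 0.652124
I_{1,0} (trapezoid, 2 panels, h=0.5500): 0.780244
I_{2,0} (trapezoid, 4 panels, h=0.2750): 0.811057
I_{1,1} = 0.780244 + (0.780244 − 0.652124)/3 = 0.822951
I_{2,1} = 0.811057 + (0.811057 − 0.780244)/3 = 0.821328
I_{2,2} = 0.821328 + (0.821328 − 0.822951)/15 = 0.821220

0.8212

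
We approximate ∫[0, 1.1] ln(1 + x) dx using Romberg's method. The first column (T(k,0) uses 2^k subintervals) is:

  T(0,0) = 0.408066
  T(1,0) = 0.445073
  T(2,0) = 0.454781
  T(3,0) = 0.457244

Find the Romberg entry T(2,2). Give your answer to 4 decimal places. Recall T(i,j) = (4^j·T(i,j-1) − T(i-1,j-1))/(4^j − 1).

Richardson extrapolation on the trapezoidal column (denominator 4−1=3):
T(1,1) = 0.445073 + (0.445073 − 0.408066)/3 = 0.457409
T(2,1) = 0.454781 + (0.454781 − 0.445073)/3 = 0.458017
T(2,2) = (16·0.458017 − 0.457409) / 15 = 0.458058

0.4581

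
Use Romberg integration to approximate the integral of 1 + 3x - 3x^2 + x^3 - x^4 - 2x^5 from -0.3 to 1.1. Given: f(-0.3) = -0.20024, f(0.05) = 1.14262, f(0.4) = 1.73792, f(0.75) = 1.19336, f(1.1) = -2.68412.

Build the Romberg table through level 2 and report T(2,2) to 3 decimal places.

T(0,0) (trapezoid, 1 panel, h=1.4000): -2.01905
T(1,0) (trapezoid, 2 panels, h=0.7000): 0.20702
T(2,0) (trapezoid, 4 panels, h=0.3500): 0.92110
T(1,1) = 0.20702 + (0.20702 − (-2.01905))/3 = 0.94904
T(2,1) = 0.92110 + (0.92110 − 0.20702)/3 = 1.15913
T(2,2) = 1.15913 + (1.15913 − 0.94904)/15 = 1.17314

1.173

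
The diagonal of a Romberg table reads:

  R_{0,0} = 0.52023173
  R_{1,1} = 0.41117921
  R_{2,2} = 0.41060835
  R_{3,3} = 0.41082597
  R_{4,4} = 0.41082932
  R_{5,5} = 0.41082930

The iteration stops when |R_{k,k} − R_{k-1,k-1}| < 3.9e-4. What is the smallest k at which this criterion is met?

|R_{1,1} − R_{0,0}| = 0.10905252 ≥ 3.9e-4
|R_{2,2} − R_{1,1}| = 0.00057086 ≥ 3.9e-4
|R_{3,3} − R_{2,2}| = 0.00021762 < 3.9e-4

k = 3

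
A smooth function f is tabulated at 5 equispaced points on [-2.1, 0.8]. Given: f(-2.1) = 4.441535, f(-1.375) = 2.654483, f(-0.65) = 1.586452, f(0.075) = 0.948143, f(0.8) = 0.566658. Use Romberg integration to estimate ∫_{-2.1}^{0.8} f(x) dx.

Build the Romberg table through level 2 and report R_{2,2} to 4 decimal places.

R_{0,0} (trapezoid, 1 panel, h=2.9000): 7.261880
R_{1,0} (trapezoid, 2 panels, h=1.4500): 5.931295
R_{2,0} (trapezoid, 4 panels, h=0.7250): 5.577552
R_{1,1} = 5.931295 + (5.931295 − 7.261880)/3 = 5.487767
R_{2,1} = 5.577552 + (5.577552 − 5.931295)/3 = 5.459638
R_{2,2} = 5.459638 + (5.459638 − 5.487767)/15 = 5.457763

5.4578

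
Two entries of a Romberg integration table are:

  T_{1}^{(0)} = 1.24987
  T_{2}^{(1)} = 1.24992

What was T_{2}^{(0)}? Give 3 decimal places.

1.250

From T_{2}^{(1)} = (4·T_{2}^{(0)} − T_{1}^{(0)})/3, solve for T_{2}^{(0)}:
4·T_{2}^{(0)} = 3·1.24992 + 1.24987 = 4.99963
T_{2}^{(0)} = 1.24991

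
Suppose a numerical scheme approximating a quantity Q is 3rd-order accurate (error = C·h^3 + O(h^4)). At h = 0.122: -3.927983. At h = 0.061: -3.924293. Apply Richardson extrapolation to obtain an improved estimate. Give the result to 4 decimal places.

-3.9238

The leading error scales as h^3; refining by a factor of 2 reduces it by 2^3 = 8.
Extrapolated value = (8·A(h/2) − A(h)) / (8 − 1)
= (8·(-3.924293) − (-3.927983)) / 7
= -27.466361 / 7 = -3.923766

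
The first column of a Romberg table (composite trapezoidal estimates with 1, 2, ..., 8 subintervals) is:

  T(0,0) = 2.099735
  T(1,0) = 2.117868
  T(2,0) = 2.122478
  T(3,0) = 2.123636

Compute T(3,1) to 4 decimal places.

2.1240

Richardson extrapolation on the trapezoidal column (denominator 4−1=3):
T(3,1) = 2.123636 + (2.123636 − 2.122478)/3 = 2.124022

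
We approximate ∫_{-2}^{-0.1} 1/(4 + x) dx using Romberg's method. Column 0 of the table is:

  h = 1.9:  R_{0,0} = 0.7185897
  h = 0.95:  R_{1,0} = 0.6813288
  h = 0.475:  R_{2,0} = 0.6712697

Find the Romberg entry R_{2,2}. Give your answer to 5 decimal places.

Richardson extrapolation on the trapezoidal column (denominator 4−1=3):
R_{1,1} = 0.6813288 + (0.6813288 − 0.7185897)/3 = 0.6689085
R_{2,1} = 0.6712697 + (0.6712697 − 0.6813288)/3 = 0.6679167
R_{2,2} = (16·0.6679167 − 0.6689085) / 15 = 0.6678506

0.66785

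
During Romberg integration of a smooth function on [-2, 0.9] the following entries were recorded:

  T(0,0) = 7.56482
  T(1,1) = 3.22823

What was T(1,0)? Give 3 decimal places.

4.312

From T(1,1) = (4·T(1,0) − T(0,0))/3, solve for T(1,0):
4·T(1,0) = 3·3.22823 + 7.56482 = 17.24951
T(1,0) = 4.31238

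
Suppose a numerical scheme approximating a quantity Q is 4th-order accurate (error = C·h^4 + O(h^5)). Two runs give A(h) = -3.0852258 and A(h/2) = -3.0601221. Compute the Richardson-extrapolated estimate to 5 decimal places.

-3.05845

The leading error scales as h^4; refining by a factor of 2 reduces it by 2^4 = 16.
Extrapolated value = (16·A(h/2) − A(h)) / (16 − 1)
= (16·(-3.0601221) − (-3.0852258)) / 15
= -45.8767278 / 15 = -3.0584485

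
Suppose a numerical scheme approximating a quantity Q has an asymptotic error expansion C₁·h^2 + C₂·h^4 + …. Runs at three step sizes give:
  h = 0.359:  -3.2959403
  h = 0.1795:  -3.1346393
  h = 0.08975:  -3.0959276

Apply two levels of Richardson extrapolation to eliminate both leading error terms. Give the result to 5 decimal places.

First eliminate the h^2 term (factor 2^2 = 4):
  B₁ = (4·(-3.1346393) − (-3.2959403))/3 = -3.0808723
  B₂ = (4·(-3.0959276) − (-3.1346393))/3 = -3.0830237
Then eliminate the h^4 term (factor 2^4 = 16):
  (16·(-3.0830237) − (-3.0808723))/15 = -3.0831671

-3.08317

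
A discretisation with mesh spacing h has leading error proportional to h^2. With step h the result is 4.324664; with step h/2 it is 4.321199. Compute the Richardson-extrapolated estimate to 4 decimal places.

4.3200

The leading error scales as h^2; refining by a factor of 2 reduces it by 2^2 = 4.
Extrapolated value = (4·A(h/2) − A(h)) / (4 − 1)
= (4·4.321199 − 4.324664) / 3
= 12.960132 / 3 = 4.320044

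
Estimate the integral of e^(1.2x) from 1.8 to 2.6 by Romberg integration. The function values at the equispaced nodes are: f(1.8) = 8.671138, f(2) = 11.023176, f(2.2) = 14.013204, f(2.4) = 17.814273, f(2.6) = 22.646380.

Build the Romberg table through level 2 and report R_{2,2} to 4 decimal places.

11.6460

R_{0,0} (trapezoid, 1 panel, h=0.8000): 12.527007
R_{1,0} (trapezoid, 2 panels, h=0.4000): 11.868785
R_{2,0} (trapezoid, 4 panels, h=0.2000): 11.701882
R_{1,1} = 11.868785 + (11.868785 − 12.527007)/3 = 11.649378
R_{2,1} = 11.701882 + (11.701882 − 11.868785)/3 = 11.646248
R_{2,2} = 11.646248 + (11.646248 − 11.649378)/15 = 11.646039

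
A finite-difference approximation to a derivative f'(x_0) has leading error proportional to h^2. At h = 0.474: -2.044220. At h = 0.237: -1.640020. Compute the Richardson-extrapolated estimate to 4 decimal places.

The leading error scales as h^2; refining by a factor of 2 reduces it by 2^2 = 4.
Extrapolated value = (4·A(h/2) − A(h)) / (4 − 1)
= (4·(-1.640020) − (-2.044220)) / 3
= -4.515860 / 3 = -1.505287

-1.5053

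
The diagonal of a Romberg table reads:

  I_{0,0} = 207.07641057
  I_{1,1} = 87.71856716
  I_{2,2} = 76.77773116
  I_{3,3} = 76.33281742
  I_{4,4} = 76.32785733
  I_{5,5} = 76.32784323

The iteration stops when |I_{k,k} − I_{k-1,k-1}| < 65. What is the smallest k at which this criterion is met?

k = 2

|I_{1,1} − I_{0,0}| = 119.35784341 ≥ 65
|I_{2,2} − I_{1,1}| = 10.94083600 < 65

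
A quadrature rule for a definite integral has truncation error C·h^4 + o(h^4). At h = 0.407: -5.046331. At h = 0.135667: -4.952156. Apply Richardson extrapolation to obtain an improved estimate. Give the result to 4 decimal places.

Extrapolated value = (81·A(h/3) − A(h)) / (81 − 1)
= (81·(-4.952156) − (-5.046331)) / 80
= -396.078305 / 80 = -4.950979

-4.9510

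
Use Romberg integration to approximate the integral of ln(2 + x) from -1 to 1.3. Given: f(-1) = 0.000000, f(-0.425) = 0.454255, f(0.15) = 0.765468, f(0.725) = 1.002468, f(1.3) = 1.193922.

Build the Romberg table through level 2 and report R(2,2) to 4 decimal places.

R(0,0) (trapezoid, 1 panel, h=2.3000): 1.373010
R(1,0) (trapezoid, 2 panels, h=1.1500): 1.566793
R(2,0) (trapezoid, 4 panels, h=0.5750): 1.621012
R(1,1) = 1.566793 + (1.566793 − 1.373010)/3 = 1.631387
R(2,1) = 1.621012 + (1.621012 − 1.566793)/3 = 1.639085
R(2,2) = 1.639085 + (1.639085 − 1.631387)/15 = 1.639598

1.6396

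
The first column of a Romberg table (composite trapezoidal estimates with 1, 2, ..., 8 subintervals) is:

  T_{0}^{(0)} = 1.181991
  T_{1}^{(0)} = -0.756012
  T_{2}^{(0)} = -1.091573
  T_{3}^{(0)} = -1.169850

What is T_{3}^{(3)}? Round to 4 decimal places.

Richardson extrapolation on the trapezoidal column (denominator 4−1=3):
T_{1}^{(1)} = (4·(-0.756012) − 1.181991) / 3 = -1.402013
T_{2}^{(1)} = -1.091573 + (-1.091573 − (-0.756012))/3 = -1.203427
T_{3}^{(1)} = -1.169850 + (-1.169850 − (-1.091573))/3 = -1.195942
T_{2}^{(2)} = (16·(-1.203427) − (-1.402013)) / 15 = -1.190188
T_{3}^{(2)} = -1.195942 + (-1.195942 − (-1.203427))/15 = -1.195443
T_{3}^{(3)} = -1.195443 + (-1.195443 − (-1.190188))/63 = -1.195526
(Column j=1 coincides with Simpson's rule on the same nodes.)

-1.1955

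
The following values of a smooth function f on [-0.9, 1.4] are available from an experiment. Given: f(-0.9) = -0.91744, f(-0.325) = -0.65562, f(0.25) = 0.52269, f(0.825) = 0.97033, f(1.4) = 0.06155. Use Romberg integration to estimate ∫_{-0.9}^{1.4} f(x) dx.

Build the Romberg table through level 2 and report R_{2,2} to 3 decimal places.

0.265

R_{0,0} (trapezoid, 1 panel, h=2.3000): -0.98427
R_{1,0} (trapezoid, 2 panels, h=1.1500): 0.10896
R_{2,0} (trapezoid, 4 panels, h=0.5750): 0.23544
R_{1,1} = 0.10896 + (0.10896 − (-0.98427))/3 = 0.47337
R_{2,1} = 0.23544 + (0.23544 − 0.10896)/3 = 0.27760
R_{2,2} = 0.27760 + (0.27760 − 0.47337)/15 = 0.26455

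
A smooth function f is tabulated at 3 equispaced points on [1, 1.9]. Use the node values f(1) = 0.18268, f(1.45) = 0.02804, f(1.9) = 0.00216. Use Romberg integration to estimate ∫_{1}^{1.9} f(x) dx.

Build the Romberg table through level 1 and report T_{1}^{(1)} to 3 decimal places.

T_{0}^{(0)} (trapezoid, 1 panel, h=0.9000): 0.08318
T_{1}^{(0)} (trapezoid, 2 panels, h=0.4500): 0.05421
T_{1}^{(1)} = 0.05421 + (0.05421 − 0.08318)/3 = 0.04455

0.045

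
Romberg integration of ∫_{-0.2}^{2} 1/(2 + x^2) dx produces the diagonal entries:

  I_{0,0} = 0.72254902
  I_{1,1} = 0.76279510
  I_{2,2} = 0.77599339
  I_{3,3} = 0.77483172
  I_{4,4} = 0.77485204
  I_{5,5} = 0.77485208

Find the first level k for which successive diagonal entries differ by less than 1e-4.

k = 4

|I_{1,1} − I_{0,0}| = 0.04024608 ≥ 1e-4
|I_{2,2} − I_{1,1}| = 0.01319829 ≥ 1e-4
|I_{3,3} − I_{2,2}| = 0.00116167 ≥ 1e-4
|I_{4,4} − I_{3,3}| = 0.00002032 < 1e-4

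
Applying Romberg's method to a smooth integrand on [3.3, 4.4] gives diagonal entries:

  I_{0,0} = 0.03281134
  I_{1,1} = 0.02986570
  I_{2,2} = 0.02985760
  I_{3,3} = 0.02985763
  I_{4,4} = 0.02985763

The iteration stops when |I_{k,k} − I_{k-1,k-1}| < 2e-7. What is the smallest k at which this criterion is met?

k = 3

|I_{1,1} − I_{0,0}| = 0.00294564 ≥ 2e-7
|I_{2,2} − I_{1,1}| = 0.00000810 ≥ 2e-7
|I_{3,3} − I_{2,2}| = 0.00000003 < 2e-7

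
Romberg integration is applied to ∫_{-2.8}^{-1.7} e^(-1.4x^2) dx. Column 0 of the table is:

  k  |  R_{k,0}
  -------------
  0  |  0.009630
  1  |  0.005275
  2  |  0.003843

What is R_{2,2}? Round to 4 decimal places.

Richardson extrapolation on the trapezoidal column (denominator 4−1=3):
R_{1,1} = 0.005275 + (0.005275 − 0.009630)/3 = 0.003823
R_{2,1} = (4·0.003843 − 0.005275) / 3 = 0.003366
R_{2,2} = 0.003366 + (0.003366 − 0.003823)/15 = 0.003336

0.0033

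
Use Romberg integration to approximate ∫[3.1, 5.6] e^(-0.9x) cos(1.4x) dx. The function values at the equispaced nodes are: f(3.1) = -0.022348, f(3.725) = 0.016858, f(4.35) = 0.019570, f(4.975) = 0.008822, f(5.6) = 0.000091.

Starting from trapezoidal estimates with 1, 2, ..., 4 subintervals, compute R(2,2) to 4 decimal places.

R(0,0) (trapezoid, 1 panel, h=2.5000): -0.027821
R(1,0) (trapezoid, 2 panels, h=1.2500): 0.010552
R(2,0) (trapezoid, 4 panels, h=0.6250): 0.021326
R(1,1) = 0.010552 + (0.010552 − (-0.027821))/3 = 0.023343
R(2,1) = 0.021326 + (0.021326 − 0.010552)/3 = 0.024917
R(2,2) = 0.024917 + (0.024917 − 0.023343)/15 = 0.025022

0.0250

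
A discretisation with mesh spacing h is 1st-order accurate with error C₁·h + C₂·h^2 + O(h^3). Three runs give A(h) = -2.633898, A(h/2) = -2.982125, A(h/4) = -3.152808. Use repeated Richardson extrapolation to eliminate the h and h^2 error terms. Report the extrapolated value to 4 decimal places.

First eliminate the h term (factor 2^1 = 2):
  B₁ = (2·(-2.982125) − (-2.633898))/1 = -3.330352
  B₂ = (2·(-3.152808) − (-2.982125))/1 = -3.323491
Then eliminate the h^2 term (factor 2^2 = 4):
  (4·(-3.323491) − (-3.330352))/3 = -3.321204

-3.3212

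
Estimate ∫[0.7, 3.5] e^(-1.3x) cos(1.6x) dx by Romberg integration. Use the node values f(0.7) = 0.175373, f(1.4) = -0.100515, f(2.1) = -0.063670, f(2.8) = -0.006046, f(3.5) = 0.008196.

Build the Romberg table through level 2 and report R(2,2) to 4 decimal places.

-0.0899

R(0,0) (trapezoid, 1 panel, h=2.8000): 0.256997
R(1,0) (trapezoid, 2 panels, h=1.4000): 0.039360
R(2,0) (trapezoid, 4 panels, h=0.7000): -0.054913
R(1,1) = 0.039360 + (0.039360 − 0.256997)/3 = -0.033186
R(2,1) = -0.054913 + (-0.054913 − 0.039360)/3 = -0.086337
R(2,2) = -0.086337 + (-0.086337 − (-0.033186))/15 = -0.089880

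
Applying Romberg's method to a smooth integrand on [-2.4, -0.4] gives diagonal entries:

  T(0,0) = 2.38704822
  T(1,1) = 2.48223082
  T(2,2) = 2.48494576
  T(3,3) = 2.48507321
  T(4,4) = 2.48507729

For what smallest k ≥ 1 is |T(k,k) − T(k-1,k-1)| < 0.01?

|T(1,1) − T(0,0)| = 0.09518260 ≥ 0.01
|T(2,2) − T(1,1)| = 0.00271494 < 0.01

k = 2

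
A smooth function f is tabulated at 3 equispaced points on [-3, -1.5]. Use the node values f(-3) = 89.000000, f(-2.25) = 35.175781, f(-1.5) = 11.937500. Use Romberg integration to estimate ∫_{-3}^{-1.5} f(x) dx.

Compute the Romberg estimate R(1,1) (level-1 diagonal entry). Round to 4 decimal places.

60.4102

R(0,0) (trapezoid, 1 panel, h=1.5000): 75.703125
R(1,0) (trapezoid, 2 panels, h=0.7500): 64.233398
R(1,1) = 64.233398 + (64.233398 − 75.703125)/3 = 60.410156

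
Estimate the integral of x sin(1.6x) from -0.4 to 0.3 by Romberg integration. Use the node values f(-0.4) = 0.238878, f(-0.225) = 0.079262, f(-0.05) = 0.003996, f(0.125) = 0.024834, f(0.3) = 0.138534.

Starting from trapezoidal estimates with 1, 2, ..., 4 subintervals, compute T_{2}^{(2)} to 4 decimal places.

0.0468

T_{0}^{(0)} (trapezoid, 1 panel, h=0.7000): 0.132094
T_{1}^{(0)} (trapezoid, 2 panels, h=0.3500): 0.067446
T_{2}^{(0)} (trapezoid, 4 panels, h=0.1750): 0.051940
T_{1}^{(1)} = 0.067446 + (0.067446 − 0.132094)/3 = 0.045897
T_{2}^{(1)} = 0.051940 + (0.051940 − 0.067446)/3 = 0.046771
T_{2}^{(2)} = 0.046771 + (0.046771 − 0.045897)/15 = 0.046829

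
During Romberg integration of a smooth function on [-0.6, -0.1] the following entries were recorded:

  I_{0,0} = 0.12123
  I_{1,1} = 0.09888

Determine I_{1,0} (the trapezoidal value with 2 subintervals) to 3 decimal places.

0.104

From I_{1,1} = (4·I_{1,0} − I_{0,0})/3, solve for I_{1,0}:
4·I_{1,0} = 3·0.09888 + 0.12123 = 0.41787
I_{1,0} = 0.10447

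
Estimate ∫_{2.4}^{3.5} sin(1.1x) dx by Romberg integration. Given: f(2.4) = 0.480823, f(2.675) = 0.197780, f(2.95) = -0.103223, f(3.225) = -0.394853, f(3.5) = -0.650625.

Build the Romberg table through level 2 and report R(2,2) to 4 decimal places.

R(0,0) (trapezoid, 1 panel, h=1.1000): -0.093391
R(1,0) (trapezoid, 2 panels, h=0.5500): -0.103468
R(2,0) (trapezoid, 4 panels, h=0.2750): -0.105929
R(1,1) = -0.103468 + (-0.103468 − (-0.093391))/3 = -0.106827
R(2,1) = -0.105929 + (-0.105929 − (-0.103468))/3 = -0.106749
R(2,2) = -0.106749 + (-0.106749 − (-0.106827))/15 = -0.106744

-0.1067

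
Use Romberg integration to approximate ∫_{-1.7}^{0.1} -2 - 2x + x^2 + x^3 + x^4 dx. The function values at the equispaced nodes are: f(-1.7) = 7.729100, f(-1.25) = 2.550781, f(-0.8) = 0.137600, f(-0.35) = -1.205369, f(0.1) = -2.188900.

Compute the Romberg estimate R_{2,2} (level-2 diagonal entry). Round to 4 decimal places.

R_{0,0} (trapezoid, 1 panel, h=1.8000): 4.986180
R_{1,0} (trapezoid, 2 panels, h=0.9000): 2.616930
R_{2,0} (trapezoid, 4 panels, h=0.4500): 1.913900
R_{1,1} = 2.616930 + (2.616930 − 4.986180)/3 = 1.827180
R_{2,1} = 1.913900 + (1.913900 − 2.616930)/3 = 1.679557
R_{2,2} = 1.679557 + (1.679557 − 1.827180)/15 = 1.669715

1.6697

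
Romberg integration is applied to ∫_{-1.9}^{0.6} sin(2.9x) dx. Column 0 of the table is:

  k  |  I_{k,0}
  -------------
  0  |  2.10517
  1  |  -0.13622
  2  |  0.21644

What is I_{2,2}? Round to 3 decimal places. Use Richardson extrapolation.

0.415

Richardson extrapolation on the trapezoidal column (denominator 4−1=3):
I_{1,1} = (4·(-0.13622) − 2.10517) / 3 = -0.88335
I_{2,1} = 0.21644 + (0.21644 − (-0.13622))/3 = 0.33399
I_{2,2} = (16·0.33399 − (-0.88335)) / 15 = 0.41515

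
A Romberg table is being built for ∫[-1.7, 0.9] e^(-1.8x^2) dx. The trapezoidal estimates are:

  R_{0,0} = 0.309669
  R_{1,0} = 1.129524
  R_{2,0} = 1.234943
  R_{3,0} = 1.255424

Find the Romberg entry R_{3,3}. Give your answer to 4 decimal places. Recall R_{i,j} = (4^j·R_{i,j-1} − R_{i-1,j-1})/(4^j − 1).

1.2617

Richardson extrapolation on the trapezoidal column (denominator 4−1=3):
R_{1,1} = (4·1.129524 − 0.309669) / 3 = 1.402809
R_{2,1} = 1.234943 + (1.234943 − 1.129524)/3 = 1.270083
R_{3,1} = 1.255424 + (1.255424 − 1.234943)/3 = 1.262251
R_{2,2} = 1.270083 + (1.270083 − 1.402809)/15 = 1.261235
R_{3,2} = 1.262251 + (1.262251 − 1.270083)/15 = 1.261729
R_{3,3} = (64·1.261729 − 1.261235) / 63 = 1.261737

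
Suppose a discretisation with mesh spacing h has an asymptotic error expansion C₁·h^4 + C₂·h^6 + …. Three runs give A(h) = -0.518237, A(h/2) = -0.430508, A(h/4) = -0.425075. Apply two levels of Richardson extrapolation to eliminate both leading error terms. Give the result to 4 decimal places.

First eliminate the h^4 term (factor 2^4 = 16):
  B₁ = (16·(-0.430508) − (-0.518237))/15 = -0.424659
  B₂ = (16·(-0.425075) − (-0.430508))/15 = -0.424713
Then eliminate the h^6 term (factor 2^6 = 64):
  (64·(-0.424713) − (-0.424659))/63 = -0.424714

-0.4247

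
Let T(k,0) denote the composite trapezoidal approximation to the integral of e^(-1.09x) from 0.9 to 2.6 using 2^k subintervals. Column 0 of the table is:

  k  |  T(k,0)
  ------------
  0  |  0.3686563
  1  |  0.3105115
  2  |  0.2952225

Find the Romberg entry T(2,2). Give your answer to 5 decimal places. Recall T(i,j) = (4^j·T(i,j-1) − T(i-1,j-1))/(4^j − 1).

Richardson extrapolation on the trapezoidal column (denominator 4−1=3):
T(1,1) = 0.3105115 + (0.3105115 − 0.3686563)/3 = 0.2911299
T(2,1) = (4·0.2952225 − 0.3105115) / 3 = 0.2901262
T(2,2) = 0.2901262 + (0.2901262 − 0.2911299)/15 = 0.2900593

0.29006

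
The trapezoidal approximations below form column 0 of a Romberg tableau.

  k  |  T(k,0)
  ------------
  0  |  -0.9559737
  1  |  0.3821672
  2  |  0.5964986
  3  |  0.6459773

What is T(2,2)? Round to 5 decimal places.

0.65726

Richardson extrapolation on the trapezoidal column (denominator 4−1=3):
T(1,1) = (4·0.3821672 − (-0.9559737)) / 3 = 0.8282142
T(2,1) = (4·0.5964986 − 0.3821672) / 3 = 0.6679424
T(2,2) = (16·0.6679424 − 0.8282142) / 15 = 0.6572576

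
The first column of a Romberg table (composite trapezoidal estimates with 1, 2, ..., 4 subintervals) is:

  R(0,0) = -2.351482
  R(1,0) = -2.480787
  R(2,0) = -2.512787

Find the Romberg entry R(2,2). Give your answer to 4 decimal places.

-2.5234

R(1,1) = -2.480787 + (-2.480787 − (-2.351482))/3 = -2.523889
R(2,1) = (4·(-2.512787) − (-2.480787)) / 3 = -2.523454
R(2,2) = (16·(-2.523454) − (-2.523889)) / 15 = -2.523425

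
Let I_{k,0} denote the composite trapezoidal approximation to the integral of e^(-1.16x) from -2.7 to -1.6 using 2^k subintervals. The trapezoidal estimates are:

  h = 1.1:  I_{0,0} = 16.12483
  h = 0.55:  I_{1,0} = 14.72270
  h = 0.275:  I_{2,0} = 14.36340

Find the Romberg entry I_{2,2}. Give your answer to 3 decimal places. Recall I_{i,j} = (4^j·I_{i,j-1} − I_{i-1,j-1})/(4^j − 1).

I_{1,1} = 14.72270 + (14.72270 − 16.12483)/3 = 14.25532
I_{2,1} = (4·14.36340 − 14.72270) / 3 = 14.24363
I_{2,2} = (16·14.24363 − 14.25532) / 15 = 14.24285
(Column j=1 coincides with Simpson's rule on the same nodes.)

14.243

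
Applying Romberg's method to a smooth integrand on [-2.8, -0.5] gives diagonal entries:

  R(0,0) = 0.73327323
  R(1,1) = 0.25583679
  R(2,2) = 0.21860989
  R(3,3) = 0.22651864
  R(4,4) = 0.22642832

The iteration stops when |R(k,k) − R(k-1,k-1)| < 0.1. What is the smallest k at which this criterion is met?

|R(1,1) − R(0,0)| = 0.47743644 ≥ 0.1
|R(2,2) − R(1,1)| = 0.03722690 < 0.1

k = 2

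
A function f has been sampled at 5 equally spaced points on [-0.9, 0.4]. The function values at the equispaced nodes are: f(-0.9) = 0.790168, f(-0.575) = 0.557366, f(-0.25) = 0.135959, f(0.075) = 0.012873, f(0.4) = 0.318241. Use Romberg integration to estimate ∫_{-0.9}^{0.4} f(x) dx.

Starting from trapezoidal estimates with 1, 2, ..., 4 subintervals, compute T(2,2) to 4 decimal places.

0.3992

T(0,0) (trapezoid, 1 panel, h=1.3000): 0.720466
T(1,0) (trapezoid, 2 panels, h=0.6500): 0.448606
T(2,0) (trapezoid, 4 panels, h=0.3250): 0.409631
T(1,1) = 0.448606 + (0.448606 − 0.720466)/3 = 0.357986
T(2,1) = 0.409631 + (0.409631 − 0.448606)/3 = 0.396639
T(2,2) = 0.396639 + (0.396639 − 0.357986)/15 = 0.399216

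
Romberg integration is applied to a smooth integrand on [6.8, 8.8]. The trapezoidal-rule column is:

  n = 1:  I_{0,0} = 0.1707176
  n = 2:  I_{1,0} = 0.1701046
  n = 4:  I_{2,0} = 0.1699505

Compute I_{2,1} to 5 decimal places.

0.16990

I_{2,1} = (4·0.1699505 − 0.1701046) / 3 = 0.1698991
(Column j=1 coincides with Simpson's rule on the same nodes.)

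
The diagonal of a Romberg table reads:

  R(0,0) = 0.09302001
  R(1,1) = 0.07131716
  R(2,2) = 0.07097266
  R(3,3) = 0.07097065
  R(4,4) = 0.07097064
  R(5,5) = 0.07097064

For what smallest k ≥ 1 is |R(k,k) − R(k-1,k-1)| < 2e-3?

|R(1,1) − R(0,0)| = 0.02170285 ≥ 2e-3
|R(2,2) − R(1,1)| = 0.00034450 < 2e-3

k = 2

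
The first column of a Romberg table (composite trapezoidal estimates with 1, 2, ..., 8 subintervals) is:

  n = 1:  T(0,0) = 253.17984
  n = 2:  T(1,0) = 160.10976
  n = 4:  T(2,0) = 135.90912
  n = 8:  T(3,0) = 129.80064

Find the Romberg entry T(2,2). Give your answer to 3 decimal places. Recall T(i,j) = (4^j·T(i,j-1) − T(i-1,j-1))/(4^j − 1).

Richardson extrapolation on the trapezoidal column (denominator 4−1=3):
T(1,1) = 160.10976 + (160.10976 − 253.17984)/3 = 129.08640
T(2,1) = 135.90912 + (135.90912 − 160.10976)/3 = 127.84224
T(2,2) = (16·127.84224 − 129.08640) / 15 = 127.75930

127.759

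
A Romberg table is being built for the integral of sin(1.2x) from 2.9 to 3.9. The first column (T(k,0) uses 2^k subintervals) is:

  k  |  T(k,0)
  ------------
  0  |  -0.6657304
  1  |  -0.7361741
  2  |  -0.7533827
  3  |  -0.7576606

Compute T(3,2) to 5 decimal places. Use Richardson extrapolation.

Richardson extrapolation on the trapezoidal column (denominator 4−1=3):
T(2,1) = (4·(-0.7533827) − (-0.7361741)) / 3 = -0.7591189
T(3,1) = -0.7576606 + (-0.7576606 − (-0.7533827))/3 = -0.7590866
T(3,2) = -0.7590866 + (-0.7590866 − (-0.7591189))/15 = -0.7590844

-0.75908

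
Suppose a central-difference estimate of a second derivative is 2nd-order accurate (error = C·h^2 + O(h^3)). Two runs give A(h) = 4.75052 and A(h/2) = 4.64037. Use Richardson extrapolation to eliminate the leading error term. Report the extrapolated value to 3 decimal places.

4.604

Extrapolated value = (4·A(h/2) − A(h)) / (4 − 1)
= (4·4.64037 − 4.75052) / 3
= 13.81096 / 3 = 4.60365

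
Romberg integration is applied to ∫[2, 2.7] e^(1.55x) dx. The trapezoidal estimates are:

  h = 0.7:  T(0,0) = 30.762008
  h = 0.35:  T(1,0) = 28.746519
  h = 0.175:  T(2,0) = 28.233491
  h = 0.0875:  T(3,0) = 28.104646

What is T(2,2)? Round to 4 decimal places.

Richardson extrapolation on the trapezoidal column (denominator 4−1=3):
T(1,1) = 28.746519 + (28.746519 − 30.762008)/3 = 28.074689
T(2,1) = 28.233491 + (28.233491 − 28.746519)/3 = 28.062482
T(2,2) = 28.062482 + (28.062482 − 28.074689)/15 = 28.061668
(Column j=1 coincides with Simpson's rule on the same nodes.)

28.0617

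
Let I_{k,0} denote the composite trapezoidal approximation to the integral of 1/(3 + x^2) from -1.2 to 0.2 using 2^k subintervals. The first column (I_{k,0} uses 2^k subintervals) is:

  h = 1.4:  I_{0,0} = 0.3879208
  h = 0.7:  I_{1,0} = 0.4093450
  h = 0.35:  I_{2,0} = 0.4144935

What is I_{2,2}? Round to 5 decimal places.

0.41619

Richardson extrapolation on the trapezoidal column (denominator 4−1=3):
I_{1,1} = 0.4093450 + (0.4093450 − 0.3879208)/3 = 0.4164864
I_{2,1} = 0.4144935 + (0.4144935 − 0.4093450)/3 = 0.4162097
I_{2,2} = (16·0.4162097 − 0.4164864) / 15 = 0.4161913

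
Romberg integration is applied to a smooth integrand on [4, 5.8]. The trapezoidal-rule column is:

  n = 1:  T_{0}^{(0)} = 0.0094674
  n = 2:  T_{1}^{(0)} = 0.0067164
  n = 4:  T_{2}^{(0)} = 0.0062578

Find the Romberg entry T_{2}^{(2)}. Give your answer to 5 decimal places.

T_{1}^{(1)} = 0.0067164 + (0.0067164 − 0.0094674)/3 = 0.0057994
T_{2}^{(1)} = 0.0062578 + (0.0062578 − 0.0067164)/3 = 0.0061049
T_{2}^{(2)} = (16·0.0061049 − 0.0057994) / 15 = 0.0061253

0.00613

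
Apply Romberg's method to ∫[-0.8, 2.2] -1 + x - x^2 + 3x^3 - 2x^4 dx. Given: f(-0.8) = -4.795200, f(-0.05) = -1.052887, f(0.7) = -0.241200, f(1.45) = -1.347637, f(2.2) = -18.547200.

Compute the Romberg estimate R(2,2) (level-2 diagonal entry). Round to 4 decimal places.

-8.1036

R(0,0) (trapezoid, 1 panel, h=3.0000): -35.013600
R(1,0) (trapezoid, 2 panels, h=1.5000): -17.868600
R(2,0) (trapezoid, 4 panels, h=0.7500): -10.734693
R(1,1) = -17.868600 + (-17.868600 − (-35.013600))/3 = -12.153600
R(2,1) = -10.734693 + (-10.734693 − (-17.868600))/3 = -8.356724
R(2,2) = -8.356724 + (-8.356724 − (-12.153600))/15 = -8.103599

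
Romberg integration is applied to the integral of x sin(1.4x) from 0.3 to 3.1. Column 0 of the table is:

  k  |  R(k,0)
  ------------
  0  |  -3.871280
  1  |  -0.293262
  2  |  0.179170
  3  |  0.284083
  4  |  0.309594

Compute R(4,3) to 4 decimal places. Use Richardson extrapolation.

R(2,1) = (4·0.179170 − (-0.293262)) / 3 = 0.336647
R(3,1) = (4·0.284083 − 0.179170) / 3 = 0.319054
R(4,1) = (4·0.309594 − 0.284083) / 3 = 0.318098
R(3,2) = 0.319054 + (0.319054 − 0.336647)/15 = 0.317881
R(4,2) = (16·0.318098 − 0.319054) / 15 = 0.318034
R(4,3) = 0.318034 + (0.318034 − 0.317881)/63 = 0.318036
(Column j=1 coincides with Simpson's rule on the same nodes.)

0.3180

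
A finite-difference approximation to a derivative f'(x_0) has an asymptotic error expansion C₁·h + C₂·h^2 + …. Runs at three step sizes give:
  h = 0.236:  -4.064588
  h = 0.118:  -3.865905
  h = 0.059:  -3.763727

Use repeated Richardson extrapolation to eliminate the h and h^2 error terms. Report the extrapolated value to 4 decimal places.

-3.6597

First eliminate the h term (factor 2^1 = 2):
  B₁ = (2·(-3.865905) − (-4.064588))/1 = -3.667222
  B₂ = (2·(-3.763727) − (-3.865905))/1 = -3.661549
Then eliminate the h^2 term (factor 2^2 = 4):
  (4·(-3.661549) − (-3.667222))/3 = -3.659658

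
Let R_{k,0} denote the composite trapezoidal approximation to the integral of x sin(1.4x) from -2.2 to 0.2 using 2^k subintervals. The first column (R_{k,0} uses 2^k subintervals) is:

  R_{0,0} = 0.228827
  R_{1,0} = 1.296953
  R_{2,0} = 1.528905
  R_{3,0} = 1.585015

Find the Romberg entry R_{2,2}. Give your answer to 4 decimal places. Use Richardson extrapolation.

1.6031

R_{1,1} = (4·1.296953 − 0.228827) / 3 = 1.652995
R_{2,1} = 1.528905 + (1.528905 − 1.296953)/3 = 1.606222
R_{2,2} = (16·1.606222 − 1.652995) / 15 = 1.603104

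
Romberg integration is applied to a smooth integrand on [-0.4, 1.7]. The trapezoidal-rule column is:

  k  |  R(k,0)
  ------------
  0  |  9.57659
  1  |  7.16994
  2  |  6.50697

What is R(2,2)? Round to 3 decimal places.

Richardson extrapolation on the trapezoidal column (denominator 4−1=3):
R(1,1) = 7.16994 + (7.16994 − 9.57659)/3 = 6.36772
R(2,1) = 6.50697 + (6.50697 − 7.16994)/3 = 6.28598
R(2,2) = (16·6.28598 − 6.36772) / 15 = 6.28053

6.281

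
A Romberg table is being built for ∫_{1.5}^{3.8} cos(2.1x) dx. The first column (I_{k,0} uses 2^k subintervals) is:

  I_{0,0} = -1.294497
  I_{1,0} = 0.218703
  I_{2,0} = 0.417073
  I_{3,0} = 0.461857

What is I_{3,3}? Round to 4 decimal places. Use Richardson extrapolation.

0.4765

I_{1,1} = 0.218703 + (0.218703 − (-1.294497))/3 = 0.723103
I_{2,1} = 0.417073 + (0.417073 − 0.218703)/3 = 0.483196
I_{3,1} = (4·0.461857 − 0.417073) / 3 = 0.476785
I_{2,2} = 0.483196 + (0.483196 − 0.723103)/15 = 0.467202
I_{3,2} = 0.476785 + (0.476785 − 0.483196)/15 = 0.476358
I_{3,3} = 0.476358 + (0.476358 − 0.467202)/63 = 0.476503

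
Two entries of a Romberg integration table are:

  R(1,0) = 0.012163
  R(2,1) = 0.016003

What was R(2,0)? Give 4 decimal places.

0.0150

From R(2,1) = (4·R(2,0) − R(1,0))/3, solve for R(2,0):
4·R(2,0) = 3·0.016003 + 0.012163 = 0.060172
R(2,0) = 0.015043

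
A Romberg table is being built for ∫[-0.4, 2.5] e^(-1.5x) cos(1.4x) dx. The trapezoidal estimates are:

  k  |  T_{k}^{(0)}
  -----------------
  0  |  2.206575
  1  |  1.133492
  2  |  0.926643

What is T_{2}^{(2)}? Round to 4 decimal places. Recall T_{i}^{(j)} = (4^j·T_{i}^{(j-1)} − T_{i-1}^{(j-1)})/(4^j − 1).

0.8632

Richardson extrapolation on the trapezoidal column (denominator 4−1=3):
T_{1}^{(1)} = 1.133492 + (1.133492 − 2.206575)/3 = 0.775798
T_{2}^{(1)} = 0.926643 + (0.926643 − 1.133492)/3 = 0.857693
T_{2}^{(2)} = (16·0.857693 − 0.775798) / 15 = 0.863153
(Column j=1 coincides with Simpson's rule on the same nodes.)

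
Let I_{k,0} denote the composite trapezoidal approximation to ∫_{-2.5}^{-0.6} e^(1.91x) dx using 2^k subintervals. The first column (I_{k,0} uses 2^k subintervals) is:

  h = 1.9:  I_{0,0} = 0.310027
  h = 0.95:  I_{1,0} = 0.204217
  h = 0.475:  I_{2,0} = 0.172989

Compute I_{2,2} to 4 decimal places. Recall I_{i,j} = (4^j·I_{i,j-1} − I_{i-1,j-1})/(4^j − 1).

Richardson extrapolation on the trapezoidal column (denominator 4−1=3):
I_{1,1} = 0.204217 + (0.204217 − 0.310027)/3 = 0.168947
I_{2,1} = (4·0.172989 − 0.204217) / 3 = 0.162580
I_{2,2} = (16·0.162580 − 0.168947) / 15 = 0.162156
(Column j=1 coincides with Simpson's rule on the same nodes.)

0.1622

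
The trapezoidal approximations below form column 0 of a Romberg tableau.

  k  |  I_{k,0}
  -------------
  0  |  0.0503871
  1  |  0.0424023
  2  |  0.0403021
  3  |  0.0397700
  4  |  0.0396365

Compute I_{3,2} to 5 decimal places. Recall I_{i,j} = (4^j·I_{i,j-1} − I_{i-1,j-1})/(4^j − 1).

I_{2,1} = (4·0.0403021 − 0.0424023) / 3 = 0.0396020
I_{3,1} = 0.0397700 + (0.0397700 − 0.0403021)/3 = 0.0395926
I_{3,2} = 0.0395926 + (0.0395926 − 0.0396020)/15 = 0.0395920
(Column j=1 coincides with Simpson's rule on the same nodes.)

0.03959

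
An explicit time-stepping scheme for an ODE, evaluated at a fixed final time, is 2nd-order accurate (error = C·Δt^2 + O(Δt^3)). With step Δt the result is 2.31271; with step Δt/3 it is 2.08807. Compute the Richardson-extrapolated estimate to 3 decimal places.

2.060

The leading error scales as Δt^2; refining by a factor of 3 reduces it by 3^2 = 9.
Extrapolated value = (9·A(Δt/3) − A(Δt)) / (9 − 1)
= (9·2.08807 − 2.31271) / 8
= 16.47992 / 8 = 2.05999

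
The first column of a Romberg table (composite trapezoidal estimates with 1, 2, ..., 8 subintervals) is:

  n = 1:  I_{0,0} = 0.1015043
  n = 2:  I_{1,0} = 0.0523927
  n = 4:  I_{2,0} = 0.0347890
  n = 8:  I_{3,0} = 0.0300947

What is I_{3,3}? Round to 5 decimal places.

Richardson extrapolation on the trapezoidal column (denominator 4−1=3):
I_{1,1} = (4·0.0523927 − 0.1015043) / 3 = 0.0360222
I_{2,1} = (4·0.0347890 − 0.0523927) / 3 = 0.0289211
I_{3,1} = 0.0300947 + (0.0300947 − 0.0347890)/3 = 0.0285299
I_{2,2} = 0.0289211 + (0.0289211 − 0.0360222)/15 = 0.0284477
I_{3,2} = (16·0.0285299 − 0.0289211) / 15 = 0.0285038
I_{3,3} = (64·0.0285038 − 0.0284477) / 63 = 0.0285047

0.02850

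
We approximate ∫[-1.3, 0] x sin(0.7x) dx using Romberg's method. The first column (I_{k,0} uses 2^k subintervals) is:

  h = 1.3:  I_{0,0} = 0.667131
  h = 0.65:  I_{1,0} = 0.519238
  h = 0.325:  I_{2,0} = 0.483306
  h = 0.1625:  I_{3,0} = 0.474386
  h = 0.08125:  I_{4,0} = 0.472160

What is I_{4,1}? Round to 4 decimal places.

0.4714

I_{4,1} = (4·0.472160 − 0.474386) / 3 = 0.471418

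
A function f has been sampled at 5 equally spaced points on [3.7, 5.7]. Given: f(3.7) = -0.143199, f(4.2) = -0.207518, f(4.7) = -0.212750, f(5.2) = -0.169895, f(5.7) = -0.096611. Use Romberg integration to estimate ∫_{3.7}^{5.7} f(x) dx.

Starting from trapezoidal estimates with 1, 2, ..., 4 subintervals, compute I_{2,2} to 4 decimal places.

-0.3624

I_{0,0} (trapezoid, 1 panel, h=2.0000): -0.239810
I_{1,0} (trapezoid, 2 panels, h=1.0000): -0.332655
I_{2,0} (trapezoid, 4 panels, h=0.5000): -0.355034
I_{1,1} = -0.332655 + (-0.332655 − (-0.239810))/3 = -0.363603
I_{2,1} = -0.355034 + (-0.355034 − (-0.332655))/3 = -0.362494
I_{2,2} = -0.362494 + (-0.362494 − (-0.363603))/15 = -0.362420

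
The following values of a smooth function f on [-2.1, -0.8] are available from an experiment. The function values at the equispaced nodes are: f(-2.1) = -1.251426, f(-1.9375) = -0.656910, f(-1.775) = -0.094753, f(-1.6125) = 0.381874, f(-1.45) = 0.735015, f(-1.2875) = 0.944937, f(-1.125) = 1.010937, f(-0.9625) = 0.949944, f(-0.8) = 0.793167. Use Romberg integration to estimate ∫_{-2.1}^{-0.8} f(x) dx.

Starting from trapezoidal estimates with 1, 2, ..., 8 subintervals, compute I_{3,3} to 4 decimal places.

I_{0,0} (trapezoid, 1 panel, h=1.3000): -0.297868
I_{1,0} (trapezoid, 2 panels, h=0.6500): 0.328826
I_{2,0} (trapezoid, 4 panels, h=0.3250): 0.462173
I_{3,0} (trapezoid, 8 panels, h=0.1625): 0.494311
I_{1,1} = 0.328826 + (0.328826 − (-0.297868))/3 = 0.537724
I_{2,1} = 0.462173 + (0.462173 − 0.328826)/3 = 0.506622
I_{3,1} = 0.494311 + (0.494311 − 0.462173)/3 = 0.505024
I_{2,2} = 0.506622 + (0.506622 − 0.537724)/15 = 0.504549
I_{3,2} = 0.505024 + (0.505024 − 0.506622)/15 = 0.504917
I_{3,3} = 0.504917 + (0.504917 − 0.504549)/63 = 0.504923

0.5049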